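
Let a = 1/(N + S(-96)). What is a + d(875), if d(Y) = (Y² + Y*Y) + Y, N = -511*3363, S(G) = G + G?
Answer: 2633240255624/1718685 ≈ 1.5321e+6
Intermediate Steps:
S(G) = 2*G
N = -1718493
d(Y) = Y + 2*Y² (d(Y) = (Y² + Y²) + Y = 2*Y² + Y = Y + 2*Y²)
a = -1/1718685 (a = 1/(-1718493 + 2*(-96)) = 1/(-1718493 - 192) = 1/(-1718685) = -1/1718685 ≈ -5.8184e-7)
a + d(875) = -1/1718685 + 875*(1 + 2*875) = -1/1718685 + 875*(1 + 1750) = -1/1718685 + 875*1751 = -1/1718685 + 1532125 = 2633240255624/1718685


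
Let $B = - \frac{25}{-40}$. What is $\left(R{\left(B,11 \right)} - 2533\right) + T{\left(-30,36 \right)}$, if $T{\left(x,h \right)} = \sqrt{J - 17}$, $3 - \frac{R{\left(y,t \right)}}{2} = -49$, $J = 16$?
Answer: $-2429 + i \approx -2429.0 + 1.0 i$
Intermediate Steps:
$B = \frac{5}{8}$ ($B = \left(-25\right) \left(- \frac{1}{40}\right) = \frac{5}{8} \approx 0.625$)
$R{\left(y,t \right)} = 104$ ($R{\left(y,t \right)} = 6 - -98 = 6 + 98 = 104$)
$T{\left(x,h \right)} = i$ ($T{\left(x,h \right)} = \sqrt{16 - 17} = \sqrt{-1} = i$)
$\left(R{\left(B,11 \right)} - 2533\right) + T{\left(-30,36 \right)} = \left(104 - 2533\right) + i = -2429 + i$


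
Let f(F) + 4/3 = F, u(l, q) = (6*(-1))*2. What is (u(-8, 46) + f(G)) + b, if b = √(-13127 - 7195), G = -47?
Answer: -181/3 + 3*I*√2258 ≈ -60.333 + 142.56*I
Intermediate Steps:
u(l, q) = -12 (u(l, q) = -6*2 = -12)
f(F) = -4/3 + F
b = 3*I*√2258 (b = √(-20322) = 3*I*√2258 ≈ 142.56*I)
(u(-8, 46) + f(G)) + b = (-12 + (-4/3 - 47)) + 3*I*√2258 = (-12 - 145/3) + 3*I*√2258 = -181/3 + 3*I*√2258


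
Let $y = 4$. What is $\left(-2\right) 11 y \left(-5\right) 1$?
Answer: $440$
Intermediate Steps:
$\left(-2\right) 11 y \left(-5\right) 1 = \left(-2\right) 11 \cdot 4 \left(-5\right) 1 = - 22 \left(\left(-20\right) 1\right) = \left(-22\right) \left(-20\right) = 440$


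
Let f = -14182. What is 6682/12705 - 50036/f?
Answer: 52176536/12870165 ≈ 4.0541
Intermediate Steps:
6682/12705 - 50036/f = 6682/12705 - 50036/(-14182) = 6682*(1/12705) - 50036*(-1/14182) = 6682/12705 + 3574/1013 = 52176536/12870165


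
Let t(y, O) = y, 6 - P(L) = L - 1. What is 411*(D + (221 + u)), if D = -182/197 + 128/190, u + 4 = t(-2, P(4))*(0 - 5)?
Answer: 1744129053/18715 ≈ 93194.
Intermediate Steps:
P(L) = 7 - L (P(L) = 6 - (L - 1) = 6 - (-1 + L) = 6 + (1 - L) = 7 - L)
u = 6 (u = -4 - 2*(0 - 5) = -4 - 2*(-5) = -4 + 10 = 6)
D = -4682/18715 (D = -182*1/197 + 128*(1/190) = -182/197 + 64/95 = -4682/18715 ≈ -0.25017)
411*(D + (221 + u)) = 411*(-4682/18715 + (221 + 6)) = 411*(-4682/18715 + 227) = 411*(4243623/18715) = 1744129053/18715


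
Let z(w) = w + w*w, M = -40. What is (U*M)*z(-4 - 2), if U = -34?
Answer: 40800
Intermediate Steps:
z(w) = w + w²
(U*M)*z(-4 - 2) = (-34*(-40))*((-4 - 2)*(1 + (-4 - 2))) = 1360*(-6*(1 - 6)) = 1360*(-6*(-5)) = 1360*30 = 40800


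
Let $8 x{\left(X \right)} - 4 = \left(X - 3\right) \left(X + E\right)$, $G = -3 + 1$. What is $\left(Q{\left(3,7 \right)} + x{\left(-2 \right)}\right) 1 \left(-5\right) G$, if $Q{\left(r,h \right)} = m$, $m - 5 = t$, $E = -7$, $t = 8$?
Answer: $\frac{765}{4} \approx 191.25$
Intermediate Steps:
$G = -2$
$x{\left(X \right)} = \frac{1}{2} + \frac{\left(-7 + X\right) \left(-3 + X\right)}{8}$ ($x{\left(X \right)} = \frac{1}{2} + \frac{\left(X - 3\right) \left(X - 7\right)}{8} = \frac{1}{2} + \frac{\left(-3 + X\right) \left(-7 + X\right)}{8} = \frac{1}{2} + \frac{\left(-7 + X\right) \left(-3 + X\right)}{8}$)
$m = 13$ ($m = 5 + 8 = 13$)
$Q{\left(r,h \right)} = 13$
$\left(Q{\left(3,7 \right)} + x{\left(-2 \right)}\right) 1 \left(-5\right) G = \left(13 + \left(\frac{25}{8} - - \frac{5}{2} + \frac{\left(-2\right)^{2}}{8}\right)\right) 1 \left(-5\right) \left(-2\right) = \left(13 + \left(\frac{25}{8} + \frac{5}{2} + \frac{1}{8} \cdot 4\right)\right) \left(\left(-5\right) \left(-2\right)\right) = \left(13 + \left(\frac{25}{8} + \frac{5}{2} + \frac{1}{2}\right)\right) 10 = \left(13 + \frac{49}{8}\right) 10 = \frac{153}{8} \cdot 10 = \frac{765}{4}$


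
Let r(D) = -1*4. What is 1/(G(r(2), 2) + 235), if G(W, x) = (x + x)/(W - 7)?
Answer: 11/2581 ≈ 0.0042619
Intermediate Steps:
r(D) = -4
G(W, x) = 2*x/(-7 + W) (G(W, x) = (2*x)/(-7 + W) = 2*x/(-7 + W))
1/(G(r(2), 2) + 235) = 1/(2*2/(-7 - 4) + 235) = 1/(2*2/(-11) + 235) = 1/(2*2*(-1/11) + 235) = 1/(-4/11 + 235) = 1/(2581/11) = 11/2581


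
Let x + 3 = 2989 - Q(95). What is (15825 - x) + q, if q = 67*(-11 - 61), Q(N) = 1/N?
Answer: 761426/95 ≈ 8015.0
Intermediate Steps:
x = 283669/95 (x = -3 + (2989 - 1/95) = -3 + 283954/95 = 283669/95 ≈ 2986.0)
q = -4824 (q = 67*(-72) = -4824)
(15825 - x) + q = (15825 - 1*283669/95) - 4824 = (15825 - 283669/95) - 4824 = 1219706/95 - 4824 = 761426/95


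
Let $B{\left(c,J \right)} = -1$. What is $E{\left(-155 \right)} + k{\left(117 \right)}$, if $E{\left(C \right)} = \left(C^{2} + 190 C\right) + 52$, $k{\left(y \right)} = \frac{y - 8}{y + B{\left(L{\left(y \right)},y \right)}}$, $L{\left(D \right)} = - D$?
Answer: $- \frac{623159}{116} \approx -5372.1$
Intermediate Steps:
$k{\left(y \right)} = \frac{-8 + y}{-1 + y}$ ($k{\left(y \right)} = \frac{y - 8}{y - 1} = \frac{-8 + y}{-1 + y}$)
$E{\left(C \right)} = 52 + C^{2} + 190 C$
$E{\left(-155 \right)} + k{\left(117 \right)} = \left(52 + \left(-155\right)^{2} + 190 \left(-155\right)\right) + \frac{-8 + 117}{-1 + 117} = \left(52 + 24025 - 29450\right) + \frac{1}{116} \cdot 109 = -5373 + \frac{1}{116} \cdot 109 = -5373 + \frac{109}{116} = - \frac{623159}{116}$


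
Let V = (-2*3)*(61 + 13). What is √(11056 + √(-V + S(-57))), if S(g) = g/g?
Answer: √(11056 + √445) ≈ 105.25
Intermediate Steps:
V = -444 (V = -6*74 = -444)
S(g) = 1
√(11056 + √(-V + S(-57))) = √(11056 + √(-1*(-444) + 1)) = √(11056 + √(444 + 1)) = √(11056 + √445)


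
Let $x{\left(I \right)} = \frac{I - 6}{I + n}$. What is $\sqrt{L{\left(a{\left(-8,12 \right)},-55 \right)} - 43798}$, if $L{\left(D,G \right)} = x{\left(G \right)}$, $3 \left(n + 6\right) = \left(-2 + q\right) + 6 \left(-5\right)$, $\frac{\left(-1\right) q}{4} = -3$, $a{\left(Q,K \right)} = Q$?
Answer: $\frac{i \sqrt{1804834633}}{203} \approx 209.28 i$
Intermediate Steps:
$q = 12$ ($q = \left(-4\right) \left(-3\right) = 12$)
$n = - \frac{38}{3}$ ($n = -6 + \frac{\left(-2 + 12\right) + 6 \left(-5\right)}{3} = -6 + \frac{10 - 30}{3} = -6 + \frac{1}{3} \left(-20\right) = -6 - \frac{20}{3} = - \frac{38}{3} \approx -12.667$)
$x{\left(I \right)} = \frac{-6 + I}{- \frac{38}{3} + I}$ ($x{\left(I \right)} = \frac{I - 6}{I - \frac{38}{3}} = \frac{-6 + I}{- \frac{38}{3} + I}$)
$L{\left(D,G \right)} = \frac{3 \left(-6 + G\right)}{-38 + 3 G}$
$\sqrt{L{\left(a{\left(-8,12 \right)},-55 \right)} - 43798} = \sqrt{\frac{3 \left(-6 - 55\right)}{-38 + 3 \left(-55\right)} - 43798} = \sqrt{3 \frac{1}{-38 - 165} \left(-61\right) - 43798} = \sqrt{3 \frac{1}{-203} \left(-61\right) - 43798} = \sqrt{3 \left(- \frac{1}{203}\right) \left(-61\right) - 43798} = \sqrt{\frac{183}{203} - 43798} = \sqrt{- \frac{8890811}{203}} = \frac{i \sqrt{1804834633}}{203}$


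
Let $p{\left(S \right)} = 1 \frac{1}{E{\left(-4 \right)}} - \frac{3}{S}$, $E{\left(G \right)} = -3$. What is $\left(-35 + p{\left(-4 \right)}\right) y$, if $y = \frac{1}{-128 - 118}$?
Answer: $\frac{415}{2952} \approx 0.14058$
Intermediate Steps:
$y = - \frac{1}{246}$ ($y = \frac{1}{-246} = - \frac{1}{246} \approx -0.004065$)
$p{\left(S \right)} = - \frac{1}{3} - \frac{3}{S}$ ($p{\left(S \right)} = 1 \frac{1}{-3} - \frac{3}{S} = 1 \left(- \frac{1}{3}\right) - \frac{3}{S} = - \frac{1}{3} - \frac{3}{S}$)
$\left(-35 + p{\left(-4 \right)}\right) y = \left(-35 + \frac{-9 - -4}{3 \left(-4\right)}\right) \left(- \frac{1}{246}\right) = \left(-35 + \frac{1}{3} \left(- \frac{1}{4}\right) \left(-9 + 4\right)\right) \left(- \frac{1}{246}\right) = \left(-35 + \frac{1}{3} \left(- \frac{1}{4}\right) \left(-5\right)\right) \left(- \frac{1}{246}\right) = \left(-35 + \frac{5}{12}\right) \left(- \frac{1}{246}\right) = \left(- \frac{415}{12}\right) \left(- \frac{1}{246}\right) = \frac{415}{2952}$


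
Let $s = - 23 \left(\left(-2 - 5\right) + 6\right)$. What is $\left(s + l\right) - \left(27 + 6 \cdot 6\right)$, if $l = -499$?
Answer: $-539$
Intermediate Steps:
$s = 23$ ($s = - 23 \left(\left(-2 - 5\right) + 6\right) = - 23 \left(-7 + 6\right) = \left(-23\right) \left(-1\right) = 23$)
$\left(s + l\right) - \left(27 + 6 \cdot 6\right) = \left(23 - 499\right) - \left(27 + 6 \cdot 6\right) = -476 - \left(27 + 36\right) = -476 - 63 = -539$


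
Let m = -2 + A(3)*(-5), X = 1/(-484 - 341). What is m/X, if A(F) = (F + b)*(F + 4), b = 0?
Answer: 88275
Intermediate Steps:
A(F) = F*(4 + F) (A(F) = (F + 0)*(F + 4) = F*(4 + F))
X = -1/825 (X = 1/(-825) = -1/825 ≈ -0.0012121)
m = -107 (m = -2 + (3*(4 + 3))*(-5) = -2 + (3*7)*(-5) = -2 + 21*(-5) = -2 - 105 = -107)
m/X = -107/(-1/825) = -107*(-825) = 88275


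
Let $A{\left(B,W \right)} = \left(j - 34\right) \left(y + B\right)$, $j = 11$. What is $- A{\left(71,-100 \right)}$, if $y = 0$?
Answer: $1633$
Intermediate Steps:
$A{\left(B,W \right)} = - 23 B$ ($A{\left(B,W \right)} = \left(11 - 34\right) \left(0 + B\right) = - 23 B$)
$- A{\left(71,-100 \right)} = - \left(-23\right) 71 = \left(-1\right) \left(-1633\right) = 1633$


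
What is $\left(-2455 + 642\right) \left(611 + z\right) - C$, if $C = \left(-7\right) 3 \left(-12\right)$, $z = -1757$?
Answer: $2077446$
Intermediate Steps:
$C = 252$ ($C = \left(-21\right) \left(-12\right) = 252$)
$\left(-2455 + 642\right) \left(611 + z\right) - C = \left(-2455 + 642\right) \left(611 - 1757\right) - 252 = \left(-1813\right) \left(-1146\right) - 252 = 2077698 - 252 = 2077446$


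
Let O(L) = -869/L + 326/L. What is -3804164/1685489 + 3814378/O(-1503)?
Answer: 247767268002166/23467193 ≈ 1.0558e+7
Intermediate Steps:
O(L) = -543/L
-3804164/1685489 + 3814378/O(-1503) = -3804164/1685489 + 3814378/((-543/(-1503))) = -3804164*1/1685489 + 3814378/((-543*(-1/1503))) = -292628/129653 + 3814378/(181/501) = -292628/129653 + 3814378*(501/181) = -292628/129653 + 1911003378/181 = 247767268002166/23467193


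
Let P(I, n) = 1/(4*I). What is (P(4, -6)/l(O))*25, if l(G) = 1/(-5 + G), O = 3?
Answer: -25/8 ≈ -3.1250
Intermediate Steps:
P(I, n) = 1/(4*I)
(P(4, -6)/l(O))*25 = (((1/4)/4)/(1/(-5 + 3)))*25 = (((1/4)*(1/4))/(1/(-2)))*25 = ((1/16)/(-1/2))*25 = -2*1/16*25 = -1/8*25 = -25/8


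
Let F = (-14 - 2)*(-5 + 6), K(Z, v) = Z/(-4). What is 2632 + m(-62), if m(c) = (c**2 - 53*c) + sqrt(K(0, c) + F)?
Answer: 9762 + 4*I ≈ 9762.0 + 4.0*I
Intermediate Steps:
K(Z, v) = -Z/4 (K(Z, v) = Z*(-1/4) = -Z/4)
F = -16 (F = -16*1 = -16)
m(c) = c**2 - 53*c + 4*I (m(c) = (c**2 - 53*c) + sqrt(-1/4*0 - 16) = (c**2 - 53*c) + sqrt(0 - 16) = (c**2 - 53*c) + sqrt(-16) = (c**2 - 53*c) + 4*I = c**2 - 53*c + 4*I)
2632 + m(-62) = 2632 + ((-62)**2 - 53*(-62) + 4*I) = 2632 + (3844 + 3286 + 4*I) = 2632 + (7130 + 4*I) = 9762 + 4*I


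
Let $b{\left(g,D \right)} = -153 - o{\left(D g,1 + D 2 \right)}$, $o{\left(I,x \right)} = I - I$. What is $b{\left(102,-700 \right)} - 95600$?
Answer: $-95753$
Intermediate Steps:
$o{\left(I,x \right)} = 0$
$b{\left(g,D \right)} = -153$ ($b{\left(g,D \right)} = -153 - 0 = -153 + 0 = -153$)
$b{\left(102,-700 \right)} - 95600 = -153 - 95600 = -95753$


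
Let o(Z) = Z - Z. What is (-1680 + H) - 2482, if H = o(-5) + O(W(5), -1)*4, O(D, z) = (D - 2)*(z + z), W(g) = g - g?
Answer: -4146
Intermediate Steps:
W(g) = 0
o(Z) = 0
O(D, z) = 2*z*(-2 + D) (O(D, z) = (-2 + D)*(2*z) = 2*z*(-2 + D))
H = 16 (H = 0 + (2*(-1)*(-2 + 0))*4 = 0 + (2*(-1)*(-2))*4 = 0 + 4*4 = 0 + 16 = 16)
(-1680 + H) - 2482 = (-1680 + 16) - 2482 = -1664 - 2482 = -4146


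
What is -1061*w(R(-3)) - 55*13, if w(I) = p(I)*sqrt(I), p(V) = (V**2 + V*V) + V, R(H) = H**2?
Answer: -545008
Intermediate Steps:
p(V) = V + 2*V**2 (p(V) = (V**2 + V**2) + V = 2*V**2 + V = V + 2*V**2)
w(I) = I**(3/2)*(1 + 2*I) (w(I) = (I*(1 + 2*I))*sqrt(I) = I**(3/2)*(1 + 2*I))
-1061*w(R(-3)) - 55*13 = -1061*((-3)**2)**(3/2)*(1 + 2*(-3)**2) - 55*13 = -1061*9**(3/2)*(1 + 2*9) - 715 = -28647*(1 + 18) - 715 = -28647*19 - 715 = -1061*513 - 715 = -544293 - 715 = -545008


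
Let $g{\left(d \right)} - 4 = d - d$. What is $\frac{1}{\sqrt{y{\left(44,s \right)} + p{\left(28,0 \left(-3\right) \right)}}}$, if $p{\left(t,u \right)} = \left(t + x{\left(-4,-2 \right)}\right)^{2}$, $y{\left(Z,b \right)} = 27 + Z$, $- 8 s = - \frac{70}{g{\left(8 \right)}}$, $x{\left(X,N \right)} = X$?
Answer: $\frac{\sqrt{647}}{647} \approx 0.039314$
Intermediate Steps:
$g{\left(d \right)} = 4$ ($g{\left(d \right)} = 4 + \left(d - d\right) = 4 + 0 = 4$)
$s = \frac{35}{16}$ ($s = - \frac{\left(-70\right) \frac{1}{4}}{8} = \left(- \frac{1}{8}\right) \left(- \frac{35}{2}\right) = \frac{35}{16} \approx 2.1875$)
$p{\left(t,u \right)} = \left(-4 + t\right)^{2}$ ($p{\left(t,u \right)} = \left(t - 4\right)^{2} = \left(-4 + t\right)^{2}$)
$\frac{1}{\sqrt{y{\left(44,s \right)} + p{\left(28,0 \left(-3\right) \right)}}} = \frac{1}{\sqrt{\left(27 + 44\right) + \left(-4 + 28\right)^{2}}} = \frac{1}{\sqrt{71 + 24^{2}}} = \frac{1}{\sqrt{71 + 576}} = \frac{1}{\sqrt{647}} = \frac{\sqrt{647}}{647}$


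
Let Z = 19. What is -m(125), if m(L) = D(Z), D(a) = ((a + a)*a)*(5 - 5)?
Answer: 0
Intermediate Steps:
D(a) = 0 (D(a) = ((2*a)*a)*0 = (2*a**2)*0 = 0)
m(L) = 0
-m(125) = -1*0 = 0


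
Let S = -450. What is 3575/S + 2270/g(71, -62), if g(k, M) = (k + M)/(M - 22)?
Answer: -381503/18 ≈ -21195.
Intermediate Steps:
g(k, M) = (M + k)/(-22 + M)
3575/S + 2270/g(71, -62) = 3575/(-450) + 2270/(((-62 + 71)/(-22 - 62))) = 3575*(-1/450) + 2270/((9/(-84))) = -143/18 + 2270/((-1/84*9)) = -143/18 + 2270/(-3/28) = -143/18 + 2270*(-28/3) = -143/18 - 63560/3 = -381503/18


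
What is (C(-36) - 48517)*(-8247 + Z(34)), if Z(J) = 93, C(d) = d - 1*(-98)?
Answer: 395102070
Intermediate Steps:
C(d) = 98 + d (C(d) = d + 98 = 98 + d)
(C(-36) - 48517)*(-8247 + Z(34)) = ((98 - 36) - 48517)*(-8247 + 93) = (62 - 48517)*(-8154) = -48455*(-8154) = 395102070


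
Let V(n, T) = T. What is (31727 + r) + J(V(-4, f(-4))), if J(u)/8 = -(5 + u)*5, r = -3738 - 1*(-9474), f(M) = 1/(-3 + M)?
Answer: 260881/7 ≈ 37269.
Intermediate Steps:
r = 5736 (r = -3738 + 9474 = 5736)
J(u) = -200 - 40*u (J(u) = 8*(-(5 + u)*5) = 8*(-(25 + 5*u)) = 8*(-25 - 5*u) = -200 - 40*u)
(31727 + r) + J(V(-4, f(-4))) = (31727 + 5736) + (-200 - 40/(-3 - 4)) = 37463 + (-200 - 40/(-7)) = 37463 + (-200 - 40*(-1/7)) = 37463 + (-200 + 40/7) = 37463 - 1360/7 = 260881/7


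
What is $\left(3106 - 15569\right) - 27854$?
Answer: $-40317$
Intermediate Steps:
$\left(3106 - 15569\right) - 27854 = -12463 - 27854 = -40317$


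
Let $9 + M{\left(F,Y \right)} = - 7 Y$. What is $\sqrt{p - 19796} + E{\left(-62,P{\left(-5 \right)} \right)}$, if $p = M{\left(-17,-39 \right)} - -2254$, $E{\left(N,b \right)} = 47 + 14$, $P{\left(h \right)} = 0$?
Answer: $61 + i \sqrt{17278} \approx 61.0 + 131.45 i$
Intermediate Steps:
$M{\left(F,Y \right)} = -9 - 7 Y$
$E{\left(N,b \right)} = 61$
$p = 2518$ ($p = \left(-9 - -273\right) - -2254 = \left(-9 + 273\right) + 2254 = 264 + 2254 = 2518$)
$\sqrt{p - 19796} + E{\left(-62,P{\left(-5 \right)} \right)} = \sqrt{2518 - 19796} + 61 = \sqrt{-17278} + 61 = i \sqrt{17278} + 61 = 61 + i \sqrt{17278}$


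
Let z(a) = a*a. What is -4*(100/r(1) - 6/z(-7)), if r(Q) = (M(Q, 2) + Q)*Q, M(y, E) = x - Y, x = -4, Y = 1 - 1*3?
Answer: 19624/49 ≈ 400.49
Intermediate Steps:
Y = -2 (Y = 1 - 3 = -2)
z(a) = a²
M(y, E) = -2 (M(y, E) = -4 - 1*(-2) = -4 + 2 = -2)
r(Q) = Q*(-2 + Q) (r(Q) = (-2 + Q)*Q = Q*(-2 + Q))
-4*(100/r(1) - 6/z(-7)) = -4*(100/((1*(-2 + 1))) - 6/((-7)²)) = -4*(100/((1*(-1))) - 6/49) = -4*(100/(-1) - 6*1/49) = -4*(100*(-1) - 6/49) = -4*(-100 - 6/49) = -4*(-4906/49) = 19624/49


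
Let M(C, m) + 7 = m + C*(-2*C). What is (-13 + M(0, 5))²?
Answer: 225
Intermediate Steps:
M(C, m) = -7 + m - 2*C² (M(C, m) = -7 + (m + C*(-2*C)) = -7 + (m - 2*C²) = -7 + m - 2*C²)
(-13 + M(0, 5))² = (-13 + (-7 + 5 - 2*0²))² = (-13 + (-7 + 5 - 2*0))² = (-13 + (-7 + 5 + 0))² = (-13 - 2)² = (-15)² = 225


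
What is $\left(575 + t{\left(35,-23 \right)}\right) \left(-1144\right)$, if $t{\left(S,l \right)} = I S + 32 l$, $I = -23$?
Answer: $1105104$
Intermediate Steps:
$t{\left(S,l \right)} = - 23 S + 32 l$
$\left(575 + t{\left(35,-23 \right)}\right) \left(-1144\right) = \left(575 + \left(\left(-23\right) 35 + 32 \left(-23\right)\right)\right) \left(-1144\right) = \left(575 - 1541\right) \left(-1144\right) = \left(-966\right) \left(-1144\right) = 1105104$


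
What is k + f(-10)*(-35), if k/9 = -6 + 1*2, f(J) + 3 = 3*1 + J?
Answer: 314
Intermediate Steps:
f(J) = J (f(J) = -3 + (3*1 + J) = -3 + (3 + J) = J)
k = -36 (k = 9*(-6 + 1*2) = 9*(-6 + 2) = 9*(-4) = -36)
k + f(-10)*(-35) = -36 - 10*(-35) = -36 + 350 = 314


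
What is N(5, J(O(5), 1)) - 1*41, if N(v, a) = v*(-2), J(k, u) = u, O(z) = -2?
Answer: -51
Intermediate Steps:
N(v, a) = -2*v
N(5, J(O(5), 1)) - 1*41 = -2*5 - 1*41 = -10 - 41 = -51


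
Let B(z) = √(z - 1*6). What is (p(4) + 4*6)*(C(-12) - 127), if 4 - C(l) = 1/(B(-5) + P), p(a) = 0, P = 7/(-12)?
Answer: -4818600/1633 + 3456*I*√11/1633 ≈ -2950.8 + 7.0191*I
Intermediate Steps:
B(z) = √(-6 + z) (B(z) = √(z - 6) = √(-6 + z))
P = -7/12 (P = 7*(-1/12) = -7/12 ≈ -0.58333)
C(l) = 4 - 1/(-7/12 + I*√11) (C(l) = 4 - 1/(√(-6 - 5) - 7/12) = 4 - 1/(√(-11) - 7/12) = 4 - 1/(I*√11 - 7/12) = 4 - 1/(-7/12 + I*√11))
(p(4) + 4*6)*(C(-12) - 127) = (0 + 4*6)*((6616/1633 + 144*I*√11/1633) - 127) = (0 + 24)*(-200775/1633 + 144*I*√11/1633) = 24*(-200775/1633 + 144*I*√11/1633) = -4818600/1633 + 3456*I*√11/1633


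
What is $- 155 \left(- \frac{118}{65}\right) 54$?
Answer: $\frac{197532}{13} \approx 15195.0$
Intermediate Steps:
$- 155 \left(- \frac{118}{65}\right) 54 = - 155 \left(\left(-118\right) \frac{1}{65}\right) 54 = \left(-155\right) \left(- \frac{118}{65}\right) 54 = \frac{3658}{13} \cdot 54 = \frac{197532}{13}$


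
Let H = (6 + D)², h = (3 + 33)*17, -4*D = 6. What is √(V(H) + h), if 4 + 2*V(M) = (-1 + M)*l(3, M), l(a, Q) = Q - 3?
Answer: √49666/8 ≈ 27.857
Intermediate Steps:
D = -3/2 (D = -¼*6 = -3/2 ≈ -1.5000)
h = 612 (h = 36*17 = 612)
l(a, Q) = -3 + Q
H = 81/4 (H = (6 - 3/2)² = (9/2)² = 81/4 ≈ 20.250)
V(M) = -2 + (-1 + M)*(-3 + M)/2 (V(M) = -2 + ((-1 + M)*(-3 + M))/2 = -2 + (-1 + M)*(-3 + M)/2)
√(V(H) + h) = √((-½ - ½*81/4 + (½)*(81/4)*(-3 + 81/4)) + 612) = √((-½ - 81/8 + (½)*(81/4)*(69/4)) + 612) = √((-½ - 81/8 + 5589/32) + 612) = √(5249/32 + 612) = √(24833/32) = √49666/8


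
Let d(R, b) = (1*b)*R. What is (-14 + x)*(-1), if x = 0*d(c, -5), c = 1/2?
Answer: 14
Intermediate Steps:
c = ½ ≈ 0.50000
d(R, b) = R*b (d(R, b) = b*R = R*b)
x = 0 (x = 0*((½)*(-5)) = 0*(-5/2) = 0)
(-14 + x)*(-1) = (-14 + 0)*(-1) = -14*(-1) = 14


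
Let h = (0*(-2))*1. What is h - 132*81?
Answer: -10692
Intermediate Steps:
h = 0 (h = 0*1 = 0)
h - 132*81 = 0 - 132*81 = 0 - 10692 = -10692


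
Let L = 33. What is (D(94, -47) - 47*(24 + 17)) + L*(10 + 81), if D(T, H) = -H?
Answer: 1123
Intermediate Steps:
(D(94, -47) - 47*(24 + 17)) + L*(10 + 81) = (-1*(-47) - 47*(24 + 17)) + 33*(10 + 81) = (47 - 47*41) + 33*91 = (47 - 1927) + 3003 = -1880 + 3003 = 1123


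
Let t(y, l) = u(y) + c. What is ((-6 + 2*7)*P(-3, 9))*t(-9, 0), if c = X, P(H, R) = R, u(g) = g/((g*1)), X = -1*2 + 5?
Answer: 288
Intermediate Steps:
X = 3 (X = -2 + 5 = 3)
u(g) = 1 (u(g) = g/g = 1)
c = 3
t(y, l) = 4 (t(y, l) = 1 + 3 = 4)
((-6 + 2*7)*P(-3, 9))*t(-9, 0) = ((-6 + 2*7)*9)*4 = ((-6 + 14)*9)*4 = (8*9)*4 = 72*4 = 288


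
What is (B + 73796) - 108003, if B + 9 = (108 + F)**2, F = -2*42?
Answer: -33640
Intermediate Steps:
F = -84
B = 567 (B = -9 + (108 - 84)**2 = -9 + 24**2 = -9 + 576 = 567)
(B + 73796) - 108003 = (567 + 73796) - 108003 = 74363 - 108003 = -33640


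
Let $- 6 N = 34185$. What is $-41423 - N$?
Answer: $- \frac{71451}{2} \approx -35726.0$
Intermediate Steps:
$N = - \frac{11395}{2}$ ($N = \left(- \frac{1}{6}\right) 34185 = - \frac{11395}{2} \approx -5697.5$)
$-41423 - N = -41423 - - \frac{11395}{2} = -41423 + \frac{11395}{2} = - \frac{71451}{2}$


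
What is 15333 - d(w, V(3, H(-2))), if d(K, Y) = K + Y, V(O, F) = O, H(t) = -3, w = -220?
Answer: 15550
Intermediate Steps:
15333 - d(w, V(3, H(-2))) = 15333 - (-220 + 3) = 15333 - 1*(-217) = 15333 + 217 = 15550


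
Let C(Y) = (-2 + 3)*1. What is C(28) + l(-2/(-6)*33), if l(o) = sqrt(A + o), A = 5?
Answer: 5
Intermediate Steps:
l(o) = sqrt(5 + o)
C(Y) = 1 (C(Y) = 1*1 = 1)
C(28) + l(-2/(-6)*33) = 1 + sqrt(5 - 2/(-6)*33) = 1 + sqrt(5 - 2*(-1/6)*33) = 1 + sqrt(5 + (1/3)*33) = 1 + sqrt(5 + 11) = 1 + sqrt(16) = 1 + 4 = 5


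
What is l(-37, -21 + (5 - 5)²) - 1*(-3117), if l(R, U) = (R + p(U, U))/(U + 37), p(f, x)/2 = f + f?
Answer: 49751/16 ≈ 3109.4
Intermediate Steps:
p(f, x) = 4*f (p(f, x) = 2*(f + f) = 2*(2*f) = 4*f)
l(R, U) = (R + 4*U)/(37 + U) (l(R, U) = (R + 4*U)/(U + 37) = (R + 4*U)/(37 + U))
l(-37, -21 + (5 - 5)²) - 1*(-3117) = (-37 + 4*(-21 + (5 - 5)²))/(37 + (-21 + (5 - 5)²)) - 1*(-3117) = (-37 + 4*(-21 + 0²))/(37 + (-21 + 0²)) + 3117 = (-37 + 4*(-21 + 0))/(37 + (-21 + 0)) + 3117 = (-37 + 4*(-21))/(37 - 21) + 3117 = (-37 - 84)/16 + 3117 = (1/16)*(-121) + 3117 = -121/16 + 3117 = 49751/16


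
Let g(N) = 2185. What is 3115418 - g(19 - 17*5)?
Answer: 3113233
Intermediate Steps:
3115418 - g(19 - 17*5) = 3115418 - 1*2185 = 3115418 - 2185 = 3113233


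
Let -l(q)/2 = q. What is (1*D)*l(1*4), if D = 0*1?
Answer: 0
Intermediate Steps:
l(q) = -2*q
D = 0
(1*D)*l(1*4) = (1*0)*(-2*4) = 0*(-2*4) = 0*(-8) = 0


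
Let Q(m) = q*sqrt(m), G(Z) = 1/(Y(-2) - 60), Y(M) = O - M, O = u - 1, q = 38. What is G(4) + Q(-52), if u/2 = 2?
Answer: -1/55 + 76*I*sqrt(13) ≈ -0.018182 + 274.02*I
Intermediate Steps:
u = 4 (u = 2*2 = 4)
O = 3 (O = 4 - 1 = 3)
Y(M) = 3 - M
G(Z) = -1/55 (G(Z) = 1/((3 - 1*(-2)) - 60) = 1/((3 + 2) - 60) = 1/(5 - 60) = 1/(-55) = -1/55)
Q(m) = 38*sqrt(m)
G(4) + Q(-52) = -1/55 + 38*sqrt(-52) = -1/55 + 38*(2*I*sqrt(13)) = -1/55 + 76*I*sqrt(13)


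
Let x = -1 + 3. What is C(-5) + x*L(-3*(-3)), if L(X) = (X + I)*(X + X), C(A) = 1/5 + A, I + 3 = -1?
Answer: 876/5 ≈ 175.20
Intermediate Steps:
I = -4 (I = -3 - 1 = -4)
x = 2
C(A) = 1/5 + A
L(X) = 2*X*(-4 + X) (L(X) = (X - 4)*(X + X) = (-4 + X)*(2*X) = 2*X*(-4 + X))
C(-5) + x*L(-3*(-3)) = (1/5 - 5) + 2*(2*(-3*(-3))*(-4 - 3*(-3))) = -24/5 + 2*(2*9*(-4 + 9)) = -24/5 + 2*(2*9*5) = -24/5 + 2*90 = -24/5 + 180 = 876/5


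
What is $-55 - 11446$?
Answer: $-11501$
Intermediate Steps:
$-55 - 11446 = -11501$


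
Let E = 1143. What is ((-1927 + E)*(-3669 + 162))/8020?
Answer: 687372/2005 ≈ 342.83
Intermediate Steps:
((-1927 + E)*(-3669 + 162))/8020 = ((-1927 + 1143)*(-3669 + 162))/8020 = -784*(-3507)*(1/8020) = 2749488*(1/8020) = 687372/2005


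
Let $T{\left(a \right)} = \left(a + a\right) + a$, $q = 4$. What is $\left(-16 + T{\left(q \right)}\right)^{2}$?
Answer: $16$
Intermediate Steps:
$T{\left(a \right)} = 3 a$ ($T{\left(a \right)} = 2 a + a = 3 a$)
$\left(-16 + T{\left(q \right)}\right)^{2} = \left(-16 + 3 \cdot 4\right)^{2} = \left(-16 + 12\right)^{2} = \left(-4\right)^{2} = 16$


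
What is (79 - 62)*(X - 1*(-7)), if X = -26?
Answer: -323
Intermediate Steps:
(79 - 62)*(X - 1*(-7)) = (79 - 62)*(-26 - 1*(-7)) = 17*(-26 + 7) = 17*(-19) = -323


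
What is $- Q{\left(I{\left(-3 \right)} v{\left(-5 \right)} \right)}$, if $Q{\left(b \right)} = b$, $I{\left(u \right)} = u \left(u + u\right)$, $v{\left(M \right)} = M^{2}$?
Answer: $-450$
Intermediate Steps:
$I{\left(u \right)} = 2 u^{2}$ ($I{\left(u \right)} = u 2 u = 2 u^{2}$)
$- Q{\left(I{\left(-3 \right)} v{\left(-5 \right)} \right)} = - 2 \left(-3\right)^{2} \left(-5\right)^{2} = - 2 \cdot 9 \cdot 25 = - 18 \cdot 25 = \left(-1\right) 450 = -450$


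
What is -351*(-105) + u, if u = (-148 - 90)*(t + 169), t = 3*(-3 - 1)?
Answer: -511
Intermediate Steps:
t = -12 (t = 3*(-4) = -12)
u = -37366 (u = (-148 - 90)*(-12 + 169) = -238*157 = -37366)
-351*(-105) + u = -351*(-105) - 37366 = 36855 - 37366 = -511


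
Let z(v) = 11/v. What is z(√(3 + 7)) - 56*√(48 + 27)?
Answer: -280*√3 + 11*√10/10 ≈ -481.50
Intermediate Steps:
z(√(3 + 7)) - 56*√(48 + 27) = 11/(√(3 + 7)) - 56*√(48 + 27) = 11/(√10) - 280*√3 = 11*(√10/10) - 280*√3 = 11*√10/10 - 280*√3 = -280*√3 + 11*√10/10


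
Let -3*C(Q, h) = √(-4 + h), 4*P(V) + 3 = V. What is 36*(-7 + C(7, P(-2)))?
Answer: -252 - 6*I*√21 ≈ -252.0 - 27.495*I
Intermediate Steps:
P(V) = -¾ + V/4
C(Q, h) = -√(-4 + h)/3
36*(-7 + C(7, P(-2))) = 36*(-7 - √(-4 + (-¾ + (¼)*(-2)))/3) = 36*(-7 - √(-4 + (-¾ - ½))/3) = 36*(-7 - √(-4 - 5/4)/3) = 36*(-7 - I*√21/6) = -252 - 6*I*√21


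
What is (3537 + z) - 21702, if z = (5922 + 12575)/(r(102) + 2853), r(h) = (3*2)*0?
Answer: -51806248/2853 ≈ -18159.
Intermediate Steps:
r(h) = 0 (r(h) = 6*0 = 0)
z = 18497/2853 (z = (5922 + 12575)/(0 + 2853) = 18497/2853 ≈ 6.4834)
(3537 + z) - 21702 = (3537 + 18497/2853) - 21702 = 10109558/2853 - 21702 = -51806248/2853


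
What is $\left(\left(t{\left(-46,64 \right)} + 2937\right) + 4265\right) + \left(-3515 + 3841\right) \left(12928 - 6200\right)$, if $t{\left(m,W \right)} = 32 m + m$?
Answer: $2199012$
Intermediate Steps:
$t{\left(m,W \right)} = 33 m$
$\left(\left(t{\left(-46,64 \right)} + 2937\right) + 4265\right) + \left(-3515 + 3841\right) \left(12928 - 6200\right) = \left(\left(33 \left(-46\right) + 2937\right) + 4265\right) + \left(-3515 + 3841\right) \left(12928 - 6200\right) = \left(\left(-1518 + 2937\right) + 4265\right) + 326 \left(12928 - 6200\right) = \left(1419 + 4265\right) + 326 \cdot 6728 = 5684 + 2193328 = 2199012$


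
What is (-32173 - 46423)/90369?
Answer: -78596/90369 ≈ -0.86972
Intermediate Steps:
(-32173 - 46423)/90369 = -78596*1/90369 = -78596/90369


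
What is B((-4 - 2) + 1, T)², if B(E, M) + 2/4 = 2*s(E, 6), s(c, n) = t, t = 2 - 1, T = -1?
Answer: 9/4 ≈ 2.2500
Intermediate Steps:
t = 1
s(c, n) = 1
B(E, M) = 3/2 (B(E, M) = -½ + 2*1 = -½ + 2 = 3/2)
B((-4 - 2) + 1, T)² = (3/2)² = 9/4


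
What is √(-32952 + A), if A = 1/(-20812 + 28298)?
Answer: I*√1846636531106/7486 ≈ 181.53*I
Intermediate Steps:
A = 1/7486 ≈ 0.00013358
√(-32952 + A) = √(-32952 + 1/7486) = √(-246678671/7486) = I*√1846636531106/7486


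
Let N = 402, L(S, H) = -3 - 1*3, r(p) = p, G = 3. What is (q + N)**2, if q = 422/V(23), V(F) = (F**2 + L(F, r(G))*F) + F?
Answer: 6959730625/42849 ≈ 1.6242e+5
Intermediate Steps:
L(S, H) = -6 (L(S, H) = -3 - 3 = -6)
V(F) = F**2 - 5*F (V(F) = (F**2 - 6*F) + F = F**2 - 5*F)
q = 211/207 (q = 422/((23*(-5 + 23))) = 422/((23*18)) = 422/414 = 422*(1/414) = 211/207 ≈ 1.0193)
(q + N)**2 = (211/207 + 402)**2 = (83425/207)**2 = 6959730625/42849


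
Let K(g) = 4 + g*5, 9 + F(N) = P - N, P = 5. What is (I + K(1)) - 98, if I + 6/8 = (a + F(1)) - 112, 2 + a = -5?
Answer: -855/4 ≈ -213.75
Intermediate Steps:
a = -7 (a = -2 - 5 = -7)
F(N) = -4 - N (F(N) = -9 + (5 - N) = -4 - N)
K(g) = 4 + 5*g
I = -499/4 (I = -¾ + ((-7 + (-4 - 1*1)) - 112) = -¾ + ((-7 + (-4 - 1)) - 112) = -¾ + ((-7 - 5) - 112) = -¾ + (-12 - 112) = -¾ - 124 = -499/4 ≈ -124.75)
(I + K(1)) - 98 = (-499/4 + (4 + 5*1)) - 98 = (-499/4 + (4 + 5)) - 98 = (-499/4 + 9) - 98 = -463/4 - 98 = -855/4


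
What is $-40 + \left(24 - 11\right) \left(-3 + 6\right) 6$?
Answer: $194$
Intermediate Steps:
$-40 + \left(24 - 11\right) \left(-3 + 6\right) 6 = -40 + 13 \cdot 3 \cdot 6 = -40 + 13 \cdot 18 = -40 + 234 = 194$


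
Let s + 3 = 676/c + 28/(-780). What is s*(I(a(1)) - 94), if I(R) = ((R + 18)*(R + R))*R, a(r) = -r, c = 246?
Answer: 9208/533 ≈ 17.276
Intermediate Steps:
I(R) = 2*R**2*(18 + R) (I(R) = ((18 + R)*(2*R))*R = (2*R*(18 + R))*R = 2*R**2*(18 + R))
s = -2302/7995 (s = -3 + (676/246 + 28/(-780)) = -3 + (676*(1/246) + 28*(-1/780)) = -3 + (338/123 - 7/195) = -3 + 21683/7995 = -2302/7995 ≈ -0.28793)
s*(I(a(1)) - 94) = -2302*(2*(-1*1)**2*(18 - 1*1) - 94)/7995 = -2302*(2*(-1)**2*(18 - 1) - 94)/7995 = -2302*(2*1*17 - 94)/7995 = -2302*(34 - 94)/7995 = -2302/7995*(-60) = 9208/533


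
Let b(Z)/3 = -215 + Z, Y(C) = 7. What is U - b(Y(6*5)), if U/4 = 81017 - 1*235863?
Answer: -618760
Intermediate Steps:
U = -619384 (U = 4*(81017 - 1*235863) = 4*(81017 - 235863) = 4*(-154846) = -619384)
b(Z) = -645 + 3*Z (b(Z) = 3*(-215 + Z) = -645 + 3*Z)
U - b(Y(6*5)) = -619384 - (-645 + 3*7) = -619384 - (-645 + 21) = -619384 - 1*(-624) = -619384 + 624 = -618760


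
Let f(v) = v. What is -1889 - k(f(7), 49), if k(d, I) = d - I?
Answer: -1847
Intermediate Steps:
-1889 - k(f(7), 49) = -1889 - (7 - 1*49) = -1889 - (7 - 49) = -1889 - 1*(-42) = -1889 + 42 = -1847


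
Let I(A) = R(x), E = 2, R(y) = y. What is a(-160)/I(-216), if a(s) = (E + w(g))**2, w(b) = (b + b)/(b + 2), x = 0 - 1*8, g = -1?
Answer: 0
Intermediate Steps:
x = -8 (x = 0 - 8 = -8)
w(b) = 2*b/(2 + b) (w(b) = (2*b)/(2 + b) = 2*b/(2 + b))
I(A) = -8
a(s) = 0 (a(s) = (2 + 2*(-1)/(2 - 1))**2 = (2 + 2*(-1)/1)**2 = (2 + 2*(-1)*1)**2 = (2 - 2)**2 = 0**2 = 0)
a(-160)/I(-216) = 0/(-8) = 0*(-1/8) = 0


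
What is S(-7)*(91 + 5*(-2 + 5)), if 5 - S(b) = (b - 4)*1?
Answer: 1696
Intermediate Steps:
S(b) = 9 - b (S(b) = 5 - (b - 4) = 5 - (-4 + b) = 5 + (4 - b) = 9 - b)
S(-7)*(91 + 5*(-2 + 5)) = (9 - 1*(-7))*(91 + 5*(-2 + 5)) = (9 + 7)*(91 + 5*3) = 16*(91 + 15) = 16*106 = 1696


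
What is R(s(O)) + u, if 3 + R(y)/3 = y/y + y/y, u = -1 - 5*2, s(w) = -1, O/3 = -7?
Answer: -14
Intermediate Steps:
O = -21 (O = 3*(-7) = -21)
u = -11 (u = -1 - 10 = -11)
R(y) = -3 (R(y) = -9 + 3*(y/y + y/y) = -9 + 3*(1 + 1) = -9 + 3*2 = -9 + 6 = -3)
R(s(O)) + u = -3 - 11 = -14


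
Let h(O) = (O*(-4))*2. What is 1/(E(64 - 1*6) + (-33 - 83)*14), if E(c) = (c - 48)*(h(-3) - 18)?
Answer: -1/1564 ≈ -0.00063939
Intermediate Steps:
h(O) = -8*O (h(O) = -4*O*2 = -8*O)
E(c) = -288 + 6*c (E(c) = (c - 48)*(-8*(-3) - 18) = (-48 + c)*(24 - 18) = (-48 + c)*6 = -288 + 6*c)
1/(E(64 - 1*6) + (-33 - 83)*14) = 1/((-288 + 6*(64 - 1*6)) + (-33 - 83)*14) = 1/((-288 + 6*(64 - 6)) - 116*14) = 1/((-288 + 6*58) - 1624) = 1/((-288 + 348) - 1624) = 1/(60 - 1624) = 1/(-1564) = -1/1564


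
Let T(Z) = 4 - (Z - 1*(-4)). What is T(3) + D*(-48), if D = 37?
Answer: -1779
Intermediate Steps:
T(Z) = -Z (T(Z) = 4 - (Z + 4) = 4 - (4 + Z) = 4 + (-4 - Z) = -Z)
T(3) + D*(-48) = -1*3 + 37*(-48) = -3 - 1776 = -1779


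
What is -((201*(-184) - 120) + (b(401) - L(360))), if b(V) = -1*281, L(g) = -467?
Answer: 36918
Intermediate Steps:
b(V) = -281
-((201*(-184) - 120) + (b(401) - L(360))) = -((201*(-184) - 120) + (-281 - 1*(-467))) = -((-36984 - 120) + (-281 + 467)) = -(-37104 + 186) = -1*(-36918) = 36918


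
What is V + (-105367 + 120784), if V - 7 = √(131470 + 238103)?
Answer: 15424 + √369573 ≈ 16032.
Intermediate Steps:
V = 7 + √369573 (V = 7 + √(131470 + 238103) = 7 + √369573 ≈ 614.92)
V + (-105367 + 120784) = (7 + √369573) + (-105367 + 120784) = (7 + √369573) + 15417 = 15424 + √369573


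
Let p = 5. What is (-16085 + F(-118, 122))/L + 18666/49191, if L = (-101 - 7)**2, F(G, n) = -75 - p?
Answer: -192484097/191254608 ≈ -1.0064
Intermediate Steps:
F(G, n) = -80 (F(G, n) = -75 - 1*5 = -75 - 5 = -80)
L = 11664 (L = (-108)**2 = 11664)
(-16085 + F(-118, 122))/L + 18666/49191 = (-16085 - 80)/11664 + 18666/49191 = -16165*1/11664 + 18666*(1/49191) = -16165/11664 + 6222/16397 = -192484097/191254608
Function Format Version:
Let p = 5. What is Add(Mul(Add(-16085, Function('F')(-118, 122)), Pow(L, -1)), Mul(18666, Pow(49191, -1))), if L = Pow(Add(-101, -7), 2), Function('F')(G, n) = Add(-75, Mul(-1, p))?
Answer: Rational(-192484097, 191254608) ≈ -1.0064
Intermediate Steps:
Function('F')(G, n) = -80 (Function('F')(G, n) = Add(-75, Mul(-1, 5)) = Add(-75, -5) = -80)
L = 11664 (L = Pow(-108, 2) = 11664)
Add(Mul(Add(-16085, Function('F')(-118, 122)), Pow(L, -1)), Mul(18666, Pow(49191, -1))) = Add(Mul(Add(-16085, -80), Pow(11664, -1)), Mul(18666, Pow(49191, -1))) = Add(Mul(-16165, Rational(1, 11664)), Mul(18666, Rational(1, 49191))) = Add(Rational(-16165, 11664), Rational(6222, 16397)) = Rational(-192484097, 191254608)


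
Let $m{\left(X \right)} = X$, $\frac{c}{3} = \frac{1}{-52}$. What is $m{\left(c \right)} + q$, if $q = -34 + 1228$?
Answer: $\frac{62085}{52} \approx 1193.9$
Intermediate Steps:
$c = - \frac{3}{52}$ ($c = \frac{3}{-52} = 3 \left(- \frac{1}{52}\right) = - \frac{3}{52} \approx -0.057692$)
$q = 1194$
$m{\left(c \right)} + q = - \frac{3}{52} + 1194 = \frac{62085}{52}$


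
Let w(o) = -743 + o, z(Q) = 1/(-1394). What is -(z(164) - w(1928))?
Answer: 1651891/1394 ≈ 1185.0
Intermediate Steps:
z(Q) = -1/1394
-(z(164) - w(1928)) = -(-1/1394 - (-743 + 1928)) = -(-1/1394 - 1*1185) = -(-1/1394 - 1185) = -1*(-1651891/1394) = 1651891/1394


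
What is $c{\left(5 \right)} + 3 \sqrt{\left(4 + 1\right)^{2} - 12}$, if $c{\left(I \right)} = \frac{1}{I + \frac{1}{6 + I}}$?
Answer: $\frac{11}{56} + 3 \sqrt{13} \approx 11.013$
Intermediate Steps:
$c{\left(5 \right)} + 3 \sqrt{\left(4 + 1\right)^{2} - 12} = \frac{6 + 5}{1 + 5^{2} + 6 \cdot 5} + 3 \sqrt{\left(4 + 1\right)^{2} - 12} = \frac{1}{1 + 25 + 30} \cdot 11 + 3 \sqrt{5^{2} - 12} = \frac{1}{56} \cdot 11 + 3 \sqrt{25 - 12} = \frac{1}{56} \cdot 11 + 3 \sqrt{13} = \frac{11}{56} + 3 \sqrt{13}$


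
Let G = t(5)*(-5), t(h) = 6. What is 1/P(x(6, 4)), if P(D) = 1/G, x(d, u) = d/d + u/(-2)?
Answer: -30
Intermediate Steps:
G = -30 (G = 6*(-5) = -30)
x(d, u) = 1 - u/2 (x(d, u) = 1 + u*(-½) = 1 - u/2)
P(D) = -1/30 (P(D) = 1/(-30) = -1/30)
1/P(x(6, 4)) = 1/(-1/30) = -30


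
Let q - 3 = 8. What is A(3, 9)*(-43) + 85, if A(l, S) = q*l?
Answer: -1334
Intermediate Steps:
q = 11 (q = 3 + 8 = 11)
A(l, S) = 11*l
A(3, 9)*(-43) + 85 = (11*3)*(-43) + 85 = 33*(-43) + 85 = -1419 + 85 = -1334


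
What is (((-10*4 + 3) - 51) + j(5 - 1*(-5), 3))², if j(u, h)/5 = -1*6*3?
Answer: 31684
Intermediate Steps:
j(u, h) = -90 (j(u, h) = 5*(-1*6*3) = 5*(-6*3) = 5*(-18) = -90)
(((-10*4 + 3) - 51) + j(5 - 1*(-5), 3))² = (((-10*4 + 3) - 51) - 90)² = (((-40 + 3) - 51) - 90)² = ((-37 - 51) - 90)² = (-88 - 90)² = (-178)² = 31684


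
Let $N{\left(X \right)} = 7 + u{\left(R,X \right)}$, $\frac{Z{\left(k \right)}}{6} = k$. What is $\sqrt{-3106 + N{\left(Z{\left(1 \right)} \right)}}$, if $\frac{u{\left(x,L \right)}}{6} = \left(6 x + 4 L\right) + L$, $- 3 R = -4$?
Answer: $3 i \sqrt{319} \approx 53.582 i$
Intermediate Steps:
$R = \frac{4}{3}$ ($R = \left(- \frac{1}{3}\right) \left(-4\right) = \frac{4}{3} \approx 1.3333$)
$u{\left(x,L \right)} = 30 L + 36 x$ ($u{\left(x,L \right)} = 6 \left(\left(6 x + 4 L\right) + L\right) = 6 \left(\left(4 L + 6 x\right) + L\right) = 6 \left(5 L + 6 x\right) = 30 L + 36 x$)
$Z{\left(k \right)} = 6 k$
$N{\left(X \right)} = 55 + 30 X$ ($N{\left(X \right)} = 7 + \left(30 X + 36 \cdot \frac{4}{3}\right) = 7 + \left(30 X + 48\right) = 7 + \left(48 + 30 X\right) = 55 + 30 X$)
$\sqrt{-3106 + N{\left(Z{\left(1 \right)} \right)}} = \sqrt{-3106 + \left(55 + 30 \cdot 6 \cdot 1\right)} = \sqrt{-3106 + \left(55 + 30 \cdot 6\right)} = \sqrt{-3106 + \left(55 + 180\right)} = \sqrt{-3106 + 235} = \sqrt{-2871} = 3 i \sqrt{319}$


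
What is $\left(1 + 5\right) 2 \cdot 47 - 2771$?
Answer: $-2207$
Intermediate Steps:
$\left(1 + 5\right) 2 \cdot 47 - 2771 = 6 \cdot 2 \cdot 47 - 2771 = 12 \cdot 47 - 2771 = 564 - 2771 = -2207$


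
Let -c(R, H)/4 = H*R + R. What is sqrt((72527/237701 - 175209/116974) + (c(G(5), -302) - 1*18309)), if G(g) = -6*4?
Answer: I*sqrt(36495529999661101779875894)/27804836774 ≈ 217.27*I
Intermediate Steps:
G(g) = -24 (G(g) = -1*24 = -24)
c(R, H) = -4*R - 4*H*R (c(R, H) = -4*(H*R + R) = -4*(R + H*R) = -4*R - 4*H*R)
sqrt((72527/237701 - 175209/116974) + (c(G(5), -302) - 1*18309)) = sqrt((72527/237701 - 175209/116974) + (-4*(-24)*(1 - 302) - 1*18309)) = sqrt((72527*(1/237701) - 175209*1/116974) + (-4*(-24)*(-301) - 18309)) = sqrt((72527/237701 - 175209/116974) + (-28896 - 18309)) = sqrt(-33163581211/27804836774 - 47205) = sqrt(-1312560483497881/27804836774) = I*sqrt(36495529999661101779875894)/27804836774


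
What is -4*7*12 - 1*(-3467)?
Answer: 3131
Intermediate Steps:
-4*7*12 - 1*(-3467) = -28*12 + 3467 = -336 + 3467 = 3131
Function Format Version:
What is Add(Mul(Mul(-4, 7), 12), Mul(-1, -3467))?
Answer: 3131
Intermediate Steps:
Add(Mul(Mul(-4, 7), 12), Mul(-1, -3467)) = Add(Mul(-28, 12), 3467) = Add(-336, 3467) = 3131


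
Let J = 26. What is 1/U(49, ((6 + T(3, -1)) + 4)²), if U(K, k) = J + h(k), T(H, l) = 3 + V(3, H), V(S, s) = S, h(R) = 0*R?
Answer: 1/26 ≈ 0.038462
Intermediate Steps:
h(R) = 0
T(H, l) = 6 (T(H, l) = 3 + 3 = 6)
U(K, k) = 26 (U(K, k) = 26 + 0 = 26)
1/U(49, ((6 + T(3, -1)) + 4)²) = 1/26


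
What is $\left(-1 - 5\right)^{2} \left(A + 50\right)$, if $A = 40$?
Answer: $3240$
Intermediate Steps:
$\left(-1 - 5\right)^{2} \left(A + 50\right) = \left(-1 - 5\right)^{2} \left(40 + 50\right) = \left(-6\right)^{2} \cdot 90 = 36 \cdot 90 = 3240$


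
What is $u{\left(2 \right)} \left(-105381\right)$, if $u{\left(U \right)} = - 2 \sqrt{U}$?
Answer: $210762 \sqrt{2} \approx 2.9806 \cdot 10^{5}$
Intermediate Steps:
$u{\left(2 \right)} \left(-105381\right) = - 2 \sqrt{2} \left(-105381\right) = 210762 \sqrt{2}$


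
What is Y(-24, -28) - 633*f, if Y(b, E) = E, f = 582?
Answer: -368434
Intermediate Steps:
Y(-24, -28) - 633*f = -28 - 633*582 = -28 - 368406 = -368434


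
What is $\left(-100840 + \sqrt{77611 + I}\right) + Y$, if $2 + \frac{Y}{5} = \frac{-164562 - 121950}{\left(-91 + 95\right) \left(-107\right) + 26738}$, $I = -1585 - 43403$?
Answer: $- \frac{88493202}{877} + \sqrt{32623} \approx -1.0072 \cdot 10^{5}$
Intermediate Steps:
$I = -44988$ ($I = -1585 - 43403 = -44988$)
$Y = - \frac{56522}{877}$ ($Y = -10 + 5 \frac{-164562 - 121950}{\left(-91 + 95\right) \left(-107\right) + 26738} = -10 + 5 \left(- \frac{286512}{4 \left(-107\right) + 26738}\right) = -10 + 5 \left(- \frac{286512}{-428 + 26738}\right) = -10 + 5 \left(- \frac{286512}{26310}\right) = -10 + 5 \left(\left(-286512\right) \frac{1}{26310}\right) = -10 + 5 \left(- \frac{47752}{4385}\right) = -10 - \frac{47752}{877} = - \frac{56522}{877} \approx -64.449$)
$\left(-100840 + \sqrt{77611 + I}\right) + Y = \left(-100840 + \sqrt{77611 - 44988}\right) - \frac{56522}{877} = \left(-100840 + \sqrt{32623}\right) - \frac{56522}{877} = - \frac{88493202}{877} + \sqrt{32623}$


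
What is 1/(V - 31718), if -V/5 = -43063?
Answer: 1/183597 ≈ 5.4467e-6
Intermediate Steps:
V = 215315 (V = -5*(-43063) = 215315)
1/(V - 31718) = 1/(215315 - 31718) = 1/183597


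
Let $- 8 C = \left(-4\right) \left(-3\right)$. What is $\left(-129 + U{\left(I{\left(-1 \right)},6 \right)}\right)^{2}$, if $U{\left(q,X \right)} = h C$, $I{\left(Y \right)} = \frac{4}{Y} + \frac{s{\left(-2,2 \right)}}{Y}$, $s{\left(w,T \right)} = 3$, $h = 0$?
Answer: $16641$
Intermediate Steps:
$C = - \frac{3}{2}$ ($C = - \frac{\left(-4\right) \left(-3\right)}{8} = \left(- \frac{1}{8}\right) 12 = - \frac{3}{2} \approx -1.5$)
$I{\left(Y \right)} = \frac{7}{Y}$ ($I{\left(Y \right)} = \frac{4}{Y} + \frac{3}{Y} = \frac{7}{Y}$)
$U{\left(q,X \right)} = 0$ ($U{\left(q,X \right)} = 0 \left(- \frac{3}{2}\right) = 0$)
$\left(-129 + U{\left(I{\left(-1 \right)},6 \right)}\right)^{2} = \left(-129 + 0\right)^{2} = \left(-129\right)^{2} = 16641$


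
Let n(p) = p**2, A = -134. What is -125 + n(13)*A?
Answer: -22771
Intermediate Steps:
-125 + n(13)*A = -125 + 13**2*(-134) = -125 + 169*(-134) = -125 - 22646 = -22771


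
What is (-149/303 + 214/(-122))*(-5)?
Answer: 207550/18483 ≈ 11.229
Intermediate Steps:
(-149/303 + 214/(-122))*(-5) = (-149*1/303 + 214*(-1/122))*(-5) = (-149/303 - 107/61)*(-5) = -41510/18483*(-5) = 207550/18483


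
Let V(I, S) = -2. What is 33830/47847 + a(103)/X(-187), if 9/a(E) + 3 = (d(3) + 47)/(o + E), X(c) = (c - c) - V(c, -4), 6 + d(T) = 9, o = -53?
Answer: -295303/191388 ≈ -1.5430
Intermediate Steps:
d(T) = 3 (d(T) = -6 + 9 = 3)
X(c) = 2 (X(c) = (c - c) - 1*(-2) = 0 + 2 = 2)
a(E) = 9/(-3 + 50/(-53 + E)) (a(E) = 9/(-3 + (3 + 47)/(-53 + E)) = 9/(-3 + 50/(-53 + E)))
33830/47847 + a(103)/X(-187) = 33830/47847 + (9*(53 - 1*103)/(-209 + 3*103))/2 = 33830*(1/47847) + (9*(53 - 103)/(-209 + 309))*(1/2) = 33830/47847 + (9*(-50)/100)*(1/2) = 33830/47847 + (9*(1/100)*(-50))*(1/2) = 33830/47847 - 9/2*1/2 = 33830/47847 - 9/4 = -295303/191388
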